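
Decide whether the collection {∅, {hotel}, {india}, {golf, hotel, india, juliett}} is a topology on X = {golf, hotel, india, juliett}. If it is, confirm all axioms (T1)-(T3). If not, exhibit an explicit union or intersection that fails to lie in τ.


τ is NOT a topology on X.

Axiom (T1): ∅ ∈ τ? Yes; X ∈ τ? Yes.
Axiom (T2/T3): check pairwise unions and intersections of members of τ.
Counterexample for (T2): {hotel} ∪ {india} = {hotel, india} ∉ τ. Therefore τ is NOT a topology.


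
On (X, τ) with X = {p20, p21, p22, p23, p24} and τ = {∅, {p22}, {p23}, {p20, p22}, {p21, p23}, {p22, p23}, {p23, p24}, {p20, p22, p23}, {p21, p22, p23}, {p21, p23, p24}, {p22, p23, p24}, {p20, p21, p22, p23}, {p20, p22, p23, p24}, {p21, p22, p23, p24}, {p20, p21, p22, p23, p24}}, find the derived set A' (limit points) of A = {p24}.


A' = ∅

For each x ∈ X, list the open sets U ∈ τ with x ∈ U, then check whether U ∩ (A ∖ {x}) ≠ ∅ for every such U.
  x = p20: open {p20, p22} ∋ x has {p20, p22} ∩ (A ∖ {p20}) = ∅, so x is NOT a limit point.
  x = p21: open {p21, p23} ∋ x has {p21, p23} ∩ (A ∖ {p21}) = ∅, so x is NOT a limit point.
  x = p22: open {p22} ∋ x has {p22} ∩ (A ∖ {p22}) = ∅, so x is NOT a limit point.
  x = p23: open {p23} ∋ x has {p23} ∩ (A ∖ {p23}) = ∅, so x is NOT a limit point.
  x = p24: open {p23, p24} ∋ x has {p23, p24} ∩ (A ∖ {p24}) = ∅, so x is NOT a limit point.
Collecting: A' = ∅.


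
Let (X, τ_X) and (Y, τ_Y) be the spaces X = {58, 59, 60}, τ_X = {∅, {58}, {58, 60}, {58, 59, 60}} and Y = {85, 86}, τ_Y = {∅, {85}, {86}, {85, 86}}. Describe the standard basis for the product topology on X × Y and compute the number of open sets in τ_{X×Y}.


Basis B = {∅ × ∅, {58} × {85}, {58} × {86}, {58} × {85, 86}, {58, 60} × {85}, {58, 60} × {86}, {58, 59, 60} × {85}, {58, 59, 60} × {86}, {58, 60} × {85, 86}, {58, 59, 60} × {85, 86}}; |τ_{X×Y}| = 16.

Enumerate products U × V with U ∈ τ_X, V ∈ τ_Y (deduplicated):
  ∅ × ∅ = {} (∅)
  {58} × {85} = {(58,85)}
  {58} × {86} = {(58,86)}
  {58} × {85, 86} = {(58,85), (58,86)}
  {58, 60} × {85} = {(58,85), (60,85)}
  {58, 60} × {86} = {(58,86), (60,86)}
  {58, 59, 60} × {85} = {(58,85), (59,85), (60,85)}
  {58, 59, 60} × {86} = {(58,86), (59,86), (60,86)}
  {58, 60} × {85, 86} = {(58,85), (58,86), (60,85), (60,86)}
  {58, 59, 60} × {85, 86} = {(58,85), (58,86), (59,85), (59,86), (60,85), (60,86)}
These 10 distinct sets form the basis B.
Close under arbitrary unions to get τ_{X×Y}; counting gives |τ_{X×Y}| = 16.


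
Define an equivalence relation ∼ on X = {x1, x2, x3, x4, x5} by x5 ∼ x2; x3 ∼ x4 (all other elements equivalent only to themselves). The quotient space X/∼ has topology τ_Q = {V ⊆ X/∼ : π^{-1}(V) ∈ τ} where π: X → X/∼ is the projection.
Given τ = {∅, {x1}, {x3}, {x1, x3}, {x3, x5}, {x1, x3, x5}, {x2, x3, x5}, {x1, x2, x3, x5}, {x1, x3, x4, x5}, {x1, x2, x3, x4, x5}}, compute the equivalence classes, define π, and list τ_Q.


X/∼ = {[x1], [x2=x5], [x3=x4]}; |τ_Q| = 3.

Equivalence classes: [x1], [x2=x5], [x3=x4].
Quotient map π: X → X/∼ sends x1 ↦ [x1], x2 ↦ [x2=x5], x3 ↦ [x3=x4], x4 ↦ [x3=x4], x5 ↦ [x2=x5].
For each subset V ⊆ X/∼, compute π^{-1}(V) ⊆ X and check whether π^{-1}(V) ∈ τ. V is open in τ_Q iff π^{-1}(V) ∈ τ.
  V = {}: π^{-1}(V) = ∅ ∈ τ ✓.
  V = {[x1]}: π^{-1}(V) = {x1} ∈ τ ✓.
  V = {[x2=x5]}: π^{-1}(V) = {x2, x5} ∉ τ ✗.
  V = {[x1], [x2=x5]}: π^{-1}(V) = {x1, x2, x5} ∉ τ ✗.
  V = {[x3=x4]}: π^{-1}(V) = {x3, x4} ∉ τ ✗.
  V = {[x1], [x3=x4]}: π^{-1}(V) = {x1, x3, x4} ∉ τ ✗.
  V = {[x2=x5], [x3=x4]}: π^{-1}(V) = {x2, x3, x4, x5} ∉ τ ✗.
  V = {[x1], [x2=x5], [x3=x4]}: π^{-1}(V) = {x1, x2, x3, x4, x5} ∈ τ ✓.
Open sets in the quotient: τ_Q = {{}, {[x1]}, {[x1], [x2=x5], [x3=x4]}} (3 elements).


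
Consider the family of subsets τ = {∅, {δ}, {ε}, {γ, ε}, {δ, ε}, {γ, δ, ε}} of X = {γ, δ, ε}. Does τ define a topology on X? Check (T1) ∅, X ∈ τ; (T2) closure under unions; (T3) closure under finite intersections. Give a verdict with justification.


τ IS a topology on X.

Axiom (T1): ∅ ∈ τ? Yes; X ∈ τ? Yes.
Axiom (T2/T3): check pairwise unions and intersections of members of τ.
All pairwise intersections and unions checked — each lies in τ. Therefore τ satisfies (T1), (T2), (T3): it IS a topology on X.


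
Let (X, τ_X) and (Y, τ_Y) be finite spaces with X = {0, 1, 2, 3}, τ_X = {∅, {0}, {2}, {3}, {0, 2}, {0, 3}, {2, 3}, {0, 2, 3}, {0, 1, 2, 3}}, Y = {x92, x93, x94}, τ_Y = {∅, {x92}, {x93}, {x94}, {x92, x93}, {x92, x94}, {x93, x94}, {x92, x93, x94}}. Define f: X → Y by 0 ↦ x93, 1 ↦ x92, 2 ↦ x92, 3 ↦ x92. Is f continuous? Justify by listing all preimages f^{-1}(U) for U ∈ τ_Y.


f is NOT continuous.

Compute f^{-1}(U) for each U ∈ τ_Y:
  U = ∅: f^{-1}(U) = ∅ ∈ τ_X ✓.
  U = {x92}: f^{-1}(U) = {1, 2, 3} ∉ τ_X ✗.
  U = {x93}: f^{-1}(U) = {0} ∈ τ_X ✓.
  U = {x94}: f^{-1}(U) = ∅ ∈ τ_X ✓.
  U = {x92, x93}: f^{-1}(U) = {0, 1, 2, 3} ∈ τ_X ✓.
  U = {x92, x94}: f^{-1}(U) = {1, 2, 3} ∉ τ_X ✗.
  U = {x93, x94}: f^{-1}(U) = {0} ∈ τ_X ✓.
  U = {x92, x93, x94}: f^{-1}(U) = {0, 1, 2, 3} ∈ τ_X ✓.
Found U = {x92} with f^{-1}(U) = {1, 2, 3} not in τ_X. Therefore f is NOT continuous.


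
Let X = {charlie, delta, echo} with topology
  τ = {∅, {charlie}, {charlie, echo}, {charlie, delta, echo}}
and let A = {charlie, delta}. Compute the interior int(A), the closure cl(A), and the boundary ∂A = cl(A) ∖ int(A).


int(A) = {charlie}, cl(A) = {charlie, delta, echo}, ∂A = {delta, echo}.

Closed sets in (X, τ) are complements of opens:
  closed(X, τ) = {∅, {delta}, {delta, echo}, {charlie, delta, echo}}.
int(A) = ⋃ {U ∈ τ : U ⊆ A}. Opens contained in A: ∅, {charlie}.
Taking the union of these: int(A) = {charlie}.
cl(A) = ⋂ {C closed : A ⊆ C}. Closed sets containing A: {charlie, delta, echo}.
Intersecting these: cl(A) = {charlie, delta, echo}.
∂A = cl(A) ∖ int(A) = {charlie, delta, echo} ∖ {charlie} = {delta, echo}.


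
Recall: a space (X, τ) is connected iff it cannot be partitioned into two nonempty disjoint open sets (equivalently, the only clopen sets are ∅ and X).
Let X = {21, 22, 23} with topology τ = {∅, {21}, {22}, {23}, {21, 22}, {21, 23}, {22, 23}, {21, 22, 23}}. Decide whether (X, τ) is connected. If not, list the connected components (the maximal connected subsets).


(X, τ) is disconnected; components = [{21}, {22}, {23}].

Find clopen sets (U ∈ τ with X ∖ U ∈ τ):
  U = ∅, X ∖ U = {21, 22, 23} — both open, so U is clopen.
  U = {21}, X ∖ U = {22, 23} — both open, so U is clopen.
  U = {22}, X ∖ U = {21, 23} — both open, so U is clopen.
  U = {23}, X ∖ U = {21, 22} — both open, so U is clopen.
  U = {21, 22}, X ∖ U = {23} — both open, so U is clopen.
  U = {21, 23}, X ∖ U = {22} — both open, so U is clopen.
  U = {22, 23}, X ∖ U = {21} — both open, so U is clopen.
  U = {21, 22, 23}, X ∖ U = ∅ — both open, so U is clopen.
Nontrivial clopen(s) exist: e.g. {23}. So (X, τ) is disconnected.
Compute connected components by grouping points that agree on all clopens:
  component: {21}
  component: {22}
  component: {23}


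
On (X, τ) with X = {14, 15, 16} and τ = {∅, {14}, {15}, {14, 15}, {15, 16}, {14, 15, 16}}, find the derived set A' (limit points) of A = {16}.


A' = ∅

For each x ∈ X, list the open sets U ∈ τ with x ∈ U, then check whether U ∩ (A ∖ {x}) ≠ ∅ for every such U.
  x = 14: open {14} ∋ x has {14} ∩ (A ∖ {14}) = ∅, so x is NOT a limit point.
  x = 15: open {15} ∋ x has {15} ∩ (A ∖ {15}) = ∅, so x is NOT a limit point.
  x = 16: open {15, 16} ∋ x has {15, 16} ∩ (A ∖ {16}) = ∅, so x is NOT a limit point.
Collecting: A' = ∅.


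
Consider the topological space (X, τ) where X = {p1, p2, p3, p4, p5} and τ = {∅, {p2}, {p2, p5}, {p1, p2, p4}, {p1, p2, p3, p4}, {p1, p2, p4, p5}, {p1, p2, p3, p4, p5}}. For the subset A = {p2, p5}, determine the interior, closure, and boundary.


int(A) = {p2, p5}, cl(A) = {p1, p2, p3, p4, p5}, ∂A = {p1, p3, p4}.

Closed sets in (X, τ) are complements of opens:
  closed(X, τ) = {∅, {p3}, {p5}, {p3, p5}, {p1, p3, p4}, {p1, p3, p4, p5}, {p1, p2, p3, p4, p5}}.
int(A) = ⋃ {U ∈ τ : U ⊆ A}. Opens contained in A: ∅, {p2}, {p2, p5}.
Taking the union of these: int(A) = {p2, p5}.
cl(A) = ⋂ {C closed : A ⊆ C}. Closed sets containing A: {p1, p2, p3, p4, p5}.
Intersecting these: cl(A) = {p1, p2, p3, p4, p5}.
∂A = cl(A) ∖ int(A) = {p1, p2, p3, p4, p5} ∖ {p2, p5} = {p1, p3, p4}.


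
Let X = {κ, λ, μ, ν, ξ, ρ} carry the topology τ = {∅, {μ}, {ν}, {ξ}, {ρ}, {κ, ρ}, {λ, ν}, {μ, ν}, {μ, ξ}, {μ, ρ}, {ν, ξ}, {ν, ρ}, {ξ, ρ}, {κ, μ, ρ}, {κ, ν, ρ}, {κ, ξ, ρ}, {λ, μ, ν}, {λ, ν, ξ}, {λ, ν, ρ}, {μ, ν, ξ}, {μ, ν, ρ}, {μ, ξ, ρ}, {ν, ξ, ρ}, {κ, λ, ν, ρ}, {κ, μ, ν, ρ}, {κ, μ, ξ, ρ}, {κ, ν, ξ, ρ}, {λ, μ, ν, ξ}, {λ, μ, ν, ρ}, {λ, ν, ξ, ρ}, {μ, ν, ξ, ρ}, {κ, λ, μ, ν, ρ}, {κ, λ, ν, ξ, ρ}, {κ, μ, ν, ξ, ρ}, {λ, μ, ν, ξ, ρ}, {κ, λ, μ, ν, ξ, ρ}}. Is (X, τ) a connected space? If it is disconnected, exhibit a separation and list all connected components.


(X, τ) is disconnected; components = [{μ}, {ξ}, {κ, ρ}, {λ, ν}].

Find clopen sets (U ∈ τ with X ∖ U ∈ τ):
  U = ∅, X ∖ U = {κ, λ, μ, ν, ξ, ρ} — both open, so U is clopen.
  U = {μ}, X ∖ U = {κ, λ, ν, ξ, ρ} — both open, so U is clopen.
  U = {ξ}, X ∖ U = {κ, λ, μ, ν, ρ} — both open, so U is clopen.
  U = {κ, ρ}, X ∖ U = {λ, μ, ν, ξ} — both open, so U is clopen.
  U = {λ, ν}, X ∖ U = {κ, μ, ξ, ρ} — both open, so U is clopen.
  U = {μ, ξ}, X ∖ U = {κ, λ, ν, ρ} — both open, so U is clopen.
  U = {κ, μ, ρ}, X ∖ U = {λ, ν, ξ} — both open, so U is clopen.
  U = {κ, ξ, ρ}, X ∖ U = {λ, μ, ν} — both open, so U is clopen.
  U = {λ, μ, ν}, X ∖ U = {κ, ξ, ρ} — both open, so U is clopen.
  U = {λ, ν, ξ}, X ∖ U = {κ, μ, ρ} — both open, so U is clopen.
  U = {κ, λ, ν, ρ}, X ∖ U = {μ, ξ} — both open, so U is clopen.
  U = {κ, μ, ξ, ρ}, X ∖ U = {λ, ν} — both open, so U is clopen.
  U = {λ, μ, ν, ξ}, X ∖ U = {κ, ρ} — both open, so U is clopen.
  U = {κ, λ, μ, ν, ρ}, X ∖ U = {ξ} — both open, so U is clopen.
  U = {κ, λ, ν, ξ, ρ}, X ∖ U = {μ} — both open, so U is clopen.
  U = {κ, λ, μ, ν, ξ, ρ}, X ∖ U = ∅ — both open, so U is clopen.
Nontrivial clopen(s) exist: e.g. {κ, λ, ν, ξ, ρ}. So (X, τ) is disconnected.
Compute connected components by grouping points that agree on all clopens:
  component: {μ}
  component: {ξ}
  component: {κ, ρ}
  component: {λ, ν}


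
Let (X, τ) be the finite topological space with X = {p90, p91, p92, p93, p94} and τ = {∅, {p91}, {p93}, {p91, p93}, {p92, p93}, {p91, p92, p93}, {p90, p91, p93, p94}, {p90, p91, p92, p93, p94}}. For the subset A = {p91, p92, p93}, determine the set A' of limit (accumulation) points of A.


A' = {p90, p92, p94}

For each x ∈ X, list the open sets U ∈ τ with x ∈ U, then check whether U ∩ (A ∖ {x}) ≠ ∅ for every such U.
  x = p90: opens ∋ x are {p90, p91, p93, p94}, {p90, p91, p92, p93, p94}; each meets A ∖ {p90}, so x IS a limit point.
  x = p91: open {p91} ∋ x has {p91} ∩ (A ∖ {p91}) = ∅, so x is NOT a limit point.
  x = p92: opens ∋ x are {p92, p93}, {p91, p92, p93}, {p90, p91, p92, p93, p94}; each meets A ∖ {p92}, so x IS a limit point.
  x = p93: open {p93} ∋ x has {p93} ∩ (A ∖ {p93}) = ∅, so x is NOT a limit point.
  x = p94: opens ∋ x are {p90, p91, p93, p94}, {p90, p91, p92, p93, p94}; each meets A ∖ {p94}, so x IS a limit point.
Collecting: A' = {p90, p92, p94}.


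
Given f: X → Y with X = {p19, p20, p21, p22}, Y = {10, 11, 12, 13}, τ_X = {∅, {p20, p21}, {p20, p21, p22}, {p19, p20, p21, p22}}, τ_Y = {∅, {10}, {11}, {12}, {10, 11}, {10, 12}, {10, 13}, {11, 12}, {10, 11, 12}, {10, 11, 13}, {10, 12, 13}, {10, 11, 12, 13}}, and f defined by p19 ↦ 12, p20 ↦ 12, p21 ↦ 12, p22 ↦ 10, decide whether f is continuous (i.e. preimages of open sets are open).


f is NOT continuous.

Compute f^{-1}(U) for each U ∈ τ_Y:
  U = ∅: f^{-1}(U) = ∅ ∈ τ_X ✓.
  U = {10}: f^{-1}(U) = {p22} ∉ τ_X ✗.
  U = {11}: f^{-1}(U) = ∅ ∈ τ_X ✓.
  U = {12}: f^{-1}(U) = {p19, p20, p21} ∉ τ_X ✗.
  U = {10, 11}: f^{-1}(U) = {p22} ∉ τ_X ✗.
  U = {10, 12}: f^{-1}(U) = {p19, p20, p21, p22} ∈ τ_X ✓.
  U = {10, 13}: f^{-1}(U) = {p22} ∉ τ_X ✗.
  U = {11, 12}: f^{-1}(U) = {p19, p20, p21} ∉ τ_X ✗.
  U = {10, 11, 12}: f^{-1}(U) = {p19, p20, p21, p22} ∈ τ_X ✓.
  U = {10, 11, 13}: f^{-1}(U) = {p22} ∉ τ_X ✗.
  U = {10, 12, 13}: f^{-1}(U) = {p19, p20, p21, p22} ∈ τ_X ✓.
  U = {10, 11, 12, 13}: f^{-1}(U) = {p19, p20, p21, p22} ∈ τ_X ✓.
Found U = {10} with f^{-1}(U) = {p22} not in τ_X. Therefore f is NOT continuous.


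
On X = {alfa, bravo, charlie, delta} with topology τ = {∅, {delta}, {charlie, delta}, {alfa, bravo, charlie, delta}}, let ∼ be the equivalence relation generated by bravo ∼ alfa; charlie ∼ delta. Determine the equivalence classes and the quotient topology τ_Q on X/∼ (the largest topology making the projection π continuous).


X/∼ = {[alfa=bravo], [charlie=delta]}; |τ_Q| = 3.

Equivalence classes: [alfa=bravo], [charlie=delta].
Quotient map π: X → X/∼ sends alfa ↦ [alfa=bravo], bravo ↦ [alfa=bravo], charlie ↦ [charlie=delta], delta ↦ [charlie=delta].
For each subset V ⊆ X/∼, compute π^{-1}(V) ⊆ X and check whether π^{-1}(V) ∈ τ. V is open in τ_Q iff π^{-1}(V) ∈ τ.
  V = {}: π^{-1}(V) = ∅ ∈ τ ✓.
  V = {[alfa=bravo]}: π^{-1}(V) = {alfa, bravo} ∉ τ ✗.
  V = {[charlie=delta]}: π^{-1}(V) = {charlie, delta} ∈ τ ✓.
  V = {[alfa=bravo], [charlie=delta]}: π^{-1}(V) = {alfa, bravo, charlie, delta} ∈ τ ✓.
Open sets in the quotient: τ_Q = {{}, {[charlie=delta]}, {[alfa=bravo], [charlie=delta]}} (3 elements).


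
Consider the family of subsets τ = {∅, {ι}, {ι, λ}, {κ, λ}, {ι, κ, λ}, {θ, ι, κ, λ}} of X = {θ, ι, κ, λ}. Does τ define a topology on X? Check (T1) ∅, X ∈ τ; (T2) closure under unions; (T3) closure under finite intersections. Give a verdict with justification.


τ is NOT a topology on X.

Axiom (T1): ∅ ∈ τ? Yes; X ∈ τ? Yes.
Axiom (T2/T3): check pairwise unions and intersections of members of τ.
Counterexample for (T3): {ι, λ} ∩ {κ, λ} = {λ} ∉ τ. Therefore τ is NOT a topology.


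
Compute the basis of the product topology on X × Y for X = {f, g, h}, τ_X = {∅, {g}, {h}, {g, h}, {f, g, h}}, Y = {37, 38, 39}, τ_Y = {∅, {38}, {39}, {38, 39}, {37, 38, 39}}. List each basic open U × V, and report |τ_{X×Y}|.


Basis B = {∅ × ∅, {g} × {38}, {g} × {39}, {h} × {38}, {h} × {39}, {g} × {38, 39}, {g, h} × {38}, {g, h} × {39}, {h} × {38, 39}, {f, g, h} × {38}, {f, g, h} × {39}, {g} × {37, 38, 39}, {h} × {37, 38, 39}, {g, h} × {38, 39}, {f, g, h} × {38, 39}, {g, h} × {37, 38, 39}, {f, g, h} × {37, 38, 39}}; |τ_{X×Y}| = 48.

Enumerate products U × V with U ∈ τ_X, V ∈ τ_Y (deduplicated):
  ∅ × ∅ = {} (∅)
  {g} × {38} = {(g,38)}
  {g} × {39} = {(g,39)}
  {h} × {38} = {(h,38)}
  {h} × {39} = {(h,39)}
  {g} × {38, 39} = {(g,38), (g,39)}
  {g, h} × {38} = {(g,38), (h,38)}
  {g, h} × {39} = {(g,39), (h,39)}
  {h} × {38, 39} = {(h,38), (h,39)}
  {f, g, h} × {38} = {(f,38), (g,38), (h,38)}
  {f, g, h} × {39} = {(f,39), (g,39), (h,39)}
  {g} × {37, 38, 39} = {(g,37), (g,38), (g,39)}
  {h} × {37, 38, 39} = {(h,37), (h,38), (h,39)}
  {g, h} × {38, 39} = {(g,38), (g,39), (h,38), (h,39)}
  {f, g, h} × {38, 39} = {(f,38), (f,39), (g,38), (g,39), (h,38), (h,39)}
  {g, h} × {37, 38, 39} = {(g,37), (g,38), (g,39), (h,37), (h,38), (h,39)}
  {f, g, h} × {37, 38, 39} = {(f,37), (f,38), (f,39), (g,37), (g,38), (g,39), (h,37), (h,38), (h,39)}
These 17 distinct sets form the basis B.
Close under arbitrary unions to get τ_{X×Y}; counting gives |τ_{X×Y}| = 48.


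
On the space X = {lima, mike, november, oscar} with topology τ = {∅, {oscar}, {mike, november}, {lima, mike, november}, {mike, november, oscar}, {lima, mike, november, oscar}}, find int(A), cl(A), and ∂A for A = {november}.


int(A) = ∅, cl(A) = {lima, mike, november}, ∂A = {lima, mike, november}.

Closed sets in (X, τ) are complements of opens:
  closed(X, τ) = {∅, {lima}, {oscar}, {lima, oscar}, {lima, mike, november}, {lima, mike, november, oscar}}.
int(A) = ⋃ {U ∈ τ : U ⊆ A}. Opens contained in A: ∅.
Taking the union of these: int(A) = ∅.
cl(A) = ⋂ {C closed : A ⊆ C}. Closed sets containing A: {lima, mike, november}, {lima, mike, november, oscar}.
Intersecting these: cl(A) = {lima, mike, november}.
∂A = cl(A) ∖ int(A) = {lima, mike, november} ∖ ∅ = {lima, mike, november}.


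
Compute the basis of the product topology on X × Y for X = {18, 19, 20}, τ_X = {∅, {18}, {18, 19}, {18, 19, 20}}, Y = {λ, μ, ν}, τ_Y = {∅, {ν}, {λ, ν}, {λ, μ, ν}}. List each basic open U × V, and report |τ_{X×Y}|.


Basis B = {∅ × ∅, {18} × {ν}, {18} × {λ, ν}, {18, 19} × {ν}, {18} × {λ, μ, ν}, {18, 19, 20} × {ν}, {18, 19} × {λ, ν}, {18, 19} × {λ, μ, ν}, {18, 19, 20} × {λ, ν}, {18, 19, 20} × {λ, μ, ν}}; |τ_{X×Y}| = 20.

Enumerate products U × V with U ∈ τ_X, V ∈ τ_Y (deduplicated):
  ∅ × ∅ = {} (∅)
  {18} × {ν} = {(18,ν)}
  {18} × {λ, ν} = {(18,λ), (18,ν)}
  {18, 19} × {ν} = {(18,ν), (19,ν)}
  {18} × {λ, μ, ν} = {(18,λ), (18,μ), (18,ν)}
  {18, 19, 20} × {ν} = {(18,ν), (19,ν), (20,ν)}
  {18, 19} × {λ, ν} = {(18,λ), (18,ν), (19,λ), (19,ν)}
  {18, 19} × {λ, μ, ν} = {(18,λ), (18,μ), (18,ν), (19,λ), (19,μ), (19,ν)}
  {18, 19, 20} × {λ, ν} = {(18,λ), (18,ν), (19,λ), (19,ν), (20,λ), (20,ν)}
  {18, 19, 20} × {λ, μ, ν} = {(18,λ), (18,μ), (18,ν), (19,λ), (19,μ), (19,ν), (20,λ), (20,μ), (20,ν)}
These 10 distinct sets form the basis B.
Close under arbitrary unions to get τ_{X×Y}; counting gives |τ_{X×Y}| = 20.


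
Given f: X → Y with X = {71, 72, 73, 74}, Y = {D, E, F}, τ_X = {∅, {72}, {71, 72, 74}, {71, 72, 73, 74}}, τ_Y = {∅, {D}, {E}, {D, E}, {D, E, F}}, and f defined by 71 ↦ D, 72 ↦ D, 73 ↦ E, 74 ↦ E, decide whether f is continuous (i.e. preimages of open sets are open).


f is NOT continuous.

Compute f^{-1}(U) for each U ∈ τ_Y:
  U = ∅: f^{-1}(U) = ∅ ∈ τ_X ✓.
  U = {D}: f^{-1}(U) = {71, 72} ∉ τ_X ✗.
  U = {E}: f^{-1}(U) = {73, 74} ∉ τ_X ✗.
  U = {D, E}: f^{-1}(U) = {71, 72, 73, 74} ∈ τ_X ✓.
  U = {D, E, F}: f^{-1}(U) = {71, 72, 73, 74} ∈ τ_X ✓.
Found U = {D} with f^{-1}(U) = {71, 72} not in τ_X. Therefore f is NOT continuous.


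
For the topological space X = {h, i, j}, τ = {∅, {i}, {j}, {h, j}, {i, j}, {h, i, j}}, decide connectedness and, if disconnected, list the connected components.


(X, τ) is disconnected; components = [{i}, {h, j}].

Find clopen sets (U ∈ τ with X ∖ U ∈ τ):
  U = ∅, X ∖ U = {h, i, j} — both open, so U is clopen.
  U = {i}, X ∖ U = {h, j} — both open, so U is clopen.
  U = {h, j}, X ∖ U = {i} — both open, so U is clopen.
  U = {h, i, j}, X ∖ U = ∅ — both open, so U is clopen.
Nontrivial clopen(s) exist: e.g. {i}. So (X, τ) is disconnected.
Compute connected components by grouping points that agree on all clopens:
  component: {i}
  component: {h, j}


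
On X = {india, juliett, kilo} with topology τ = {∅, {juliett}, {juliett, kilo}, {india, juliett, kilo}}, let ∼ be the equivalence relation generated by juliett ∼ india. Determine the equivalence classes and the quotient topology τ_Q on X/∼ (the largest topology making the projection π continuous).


X/∼ = {[india=juliett], [kilo]}; |τ_Q| = 2.

Equivalence classes: [india=juliett], [kilo].
Quotient map π: X → X/∼ sends india ↦ [india=juliett], juliett ↦ [india=juliett], kilo ↦ [kilo].
For each subset V ⊆ X/∼, compute π^{-1}(V) ⊆ X and check whether π^{-1}(V) ∈ τ. V is open in τ_Q iff π^{-1}(V) ∈ τ.
  V = {}: π^{-1}(V) = ∅ ∈ τ ✓.
  V = {[india=juliett]}: π^{-1}(V) = {india, juliett} ∉ τ ✗.
  V = {[kilo]}: π^{-1}(V) = {kilo} ∉ τ ✗.
  V = {[india=juliett], [kilo]}: π^{-1}(V) = {india, juliett, kilo} ∈ τ ✓.
Open sets in the quotient: τ_Q = {{}, {[india=juliett], [kilo]}} (2 elements).


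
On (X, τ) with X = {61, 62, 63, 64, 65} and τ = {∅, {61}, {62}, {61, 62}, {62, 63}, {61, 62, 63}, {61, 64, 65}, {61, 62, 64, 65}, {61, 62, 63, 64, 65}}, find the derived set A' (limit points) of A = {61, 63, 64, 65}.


A' = {64, 65}

For each x ∈ X, list the open sets U ∈ τ with x ∈ U, then check whether U ∩ (A ∖ {x}) ≠ ∅ for every such U.
  x = 61: open {61} ∋ x has {61} ∩ (A ∖ {61}) = ∅, so x is NOT a limit point.
  x = 62: open {62} ∋ x has {62} ∩ (A ∖ {62}) = ∅, so x is NOT a limit point.
  x = 63: open {62, 63} ∋ x has {62, 63} ∩ (A ∖ {63}) = ∅, so x is NOT a limit point.
  x = 64: opens ∋ x are {61, 64, 65}, {61, 62, 64, 65}, {61, 62, 63, 64, 65}; each meets A ∖ {64}, so x IS a limit point.
  x = 65: opens ∋ x are {61, 64, 65}, {61, 62, 64, 65}, {61, 62, 63, 64, 65}; each meets A ∖ {65}, so x IS a limit point.
Collecting: A' = {64, 65}.


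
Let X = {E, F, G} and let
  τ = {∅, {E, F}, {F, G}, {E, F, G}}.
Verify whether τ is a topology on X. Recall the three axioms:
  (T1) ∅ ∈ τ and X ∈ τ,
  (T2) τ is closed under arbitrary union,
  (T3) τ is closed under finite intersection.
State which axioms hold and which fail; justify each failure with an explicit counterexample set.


τ is NOT a topology on X.

Axiom (T1): ∅ ∈ τ? Yes; X ∈ τ? Yes.
Axiom (T2/T3): check pairwise unions and intersections of members of τ.
Counterexample for (T3): {E, F} ∩ {F, G} = {F} ∉ τ. Therefore τ is NOT a topology.


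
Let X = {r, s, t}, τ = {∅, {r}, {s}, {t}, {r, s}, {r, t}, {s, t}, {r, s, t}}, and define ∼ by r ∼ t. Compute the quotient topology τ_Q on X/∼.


X/∼ = {[r=t], [s]}; |τ_Q| = 4.

Equivalence classes: [r=t], [s].
Quotient map π: X → X/∼ sends r ↦ [r=t], s ↦ [s], t ↦ [r=t].
For each subset V ⊆ X/∼, compute π^{-1}(V) ⊆ X and check whether π^{-1}(V) ∈ τ. V is open in τ_Q iff π^{-1}(V) ∈ τ.
  V = {}: π^{-1}(V) = ∅ ∈ τ ✓.
  V = {[r=t]}: π^{-1}(V) = {r, t} ∈ τ ✓.
  V = {[s]}: π^{-1}(V) = {s} ∈ τ ✓.
  V = {[r=t], [s]}: π^{-1}(V) = {r, s, t} ∈ τ ✓.
Open sets in the quotient: τ_Q = {{}, {[r=t]}, {[s]}, {[r=t], [s]}} (4 elements).


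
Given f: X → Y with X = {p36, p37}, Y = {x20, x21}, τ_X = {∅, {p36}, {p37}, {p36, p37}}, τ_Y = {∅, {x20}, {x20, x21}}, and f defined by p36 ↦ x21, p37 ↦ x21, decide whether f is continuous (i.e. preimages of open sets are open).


f IS continuous.

Compute f^{-1}(U) for each U ∈ τ_Y:
  U = ∅: f^{-1}(U) = ∅ ∈ τ_X ✓.
  U = {x20}: f^{-1}(U) = ∅ ∈ τ_X ✓.
  U = {x20, x21}: f^{-1}(U) = {p36, p37} ∈ τ_X ✓.
Every preimage lies in τ_X, so f IS continuous.


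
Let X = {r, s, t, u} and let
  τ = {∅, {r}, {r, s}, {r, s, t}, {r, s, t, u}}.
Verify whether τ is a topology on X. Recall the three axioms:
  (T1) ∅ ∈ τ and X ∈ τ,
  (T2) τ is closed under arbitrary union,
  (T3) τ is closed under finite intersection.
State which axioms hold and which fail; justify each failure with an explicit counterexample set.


τ IS a topology on X.

Axiom (T1): ∅ ∈ τ? Yes; X ∈ τ? Yes.
Axiom (T2/T3): check pairwise unions and intersections of members of τ.
All pairwise intersections and unions checked — each lies in τ. Therefore τ satisfies (T1), (T2), (T3): it IS a topology on X.


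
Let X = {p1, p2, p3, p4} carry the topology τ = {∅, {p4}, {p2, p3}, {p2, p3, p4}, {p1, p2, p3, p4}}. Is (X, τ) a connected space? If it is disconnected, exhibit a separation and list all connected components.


(X, τ) is connected.

Find clopen sets (U ∈ τ with X ∖ U ∈ τ):
  U = ∅, X ∖ U = {p1, p2, p3, p4} — both open, so U is clopen.
  U = {p1, p2, p3, p4}, X ∖ U = ∅ — both open, so U is clopen.
Only trivial clopens (∅ and X) exist, so (X, τ) is connected.
Compute connected components by grouping points that agree on all clopens:
  component: {p1, p2, p3, p4}


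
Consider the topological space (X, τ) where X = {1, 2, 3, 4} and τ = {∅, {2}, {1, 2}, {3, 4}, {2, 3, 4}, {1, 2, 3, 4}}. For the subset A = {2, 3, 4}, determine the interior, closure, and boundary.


int(A) = {2, 3, 4}, cl(A) = {1, 2, 3, 4}, ∂A = {1}.

Closed sets in (X, τ) are complements of opens:
  closed(X, τ) = {∅, {1}, {1, 2}, {3, 4}, {1, 3, 4}, {1, 2, 3, 4}}.
int(A) = ⋃ {U ∈ τ : U ⊆ A}. Opens contained in A: ∅, {2}, {3, 4}, {2, 3, 4}.
Taking the union of these: int(A) = {2, 3, 4}.
cl(A) = ⋂ {C closed : A ⊆ C}. Closed sets containing A: {1, 2, 3, 4}.
Intersecting these: cl(A) = {1, 2, 3, 4}.
∂A = cl(A) ∖ int(A) = {1, 2, 3, 4} ∖ {2, 3, 4} = {1}.


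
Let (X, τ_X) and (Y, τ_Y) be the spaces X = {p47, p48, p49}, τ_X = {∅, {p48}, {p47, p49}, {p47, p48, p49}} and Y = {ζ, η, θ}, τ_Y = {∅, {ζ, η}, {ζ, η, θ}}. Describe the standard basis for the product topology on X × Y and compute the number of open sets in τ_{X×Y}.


Basis B = {∅ × ∅, {p48} × {ζ, η}, {p48} × {ζ, η, θ}, {p47, p49} × {ζ, η}, {p47, p49} × {ζ, η, θ}, {p47, p48, p49} × {ζ, η}, {p47, p48, p49} × {ζ, η, θ}}; |τ_{X×Y}| = 9.

Enumerate products U × V with U ∈ τ_X, V ∈ τ_Y (deduplicated):
  ∅ × ∅ = {} (∅)
  {p48} × {ζ, η} = {(p48,ζ), (p48,η)}
  {p48} × {ζ, η, θ} = {(p48,ζ), (p48,η), (p48,θ)}
  {p47, p49} × {ζ, η} = {(p47,ζ), (p47,η), (p49,ζ), (p49,η)}
  {p47, p49} × {ζ, η, θ} = {(p47,ζ), (p47,η), (p47,θ), (p49,ζ), (p49,η), (p49,θ)}
  {p47, p48, p49} × {ζ, η} = {(p47,ζ), (p47,η), (p48,ζ), (p48,η), (p49,ζ), (p49,η)}
  {p47, p48, p49} × {ζ, η, θ} = {(p47,ζ), (p47,η), (p47,θ), (p48,ζ), (p48,η), (p48,θ), (p49,ζ), (p49,η), (p49,θ)}
These 7 distinct sets form the basis B.
Close under arbitrary unions to get τ_{X×Y}; counting gives |τ_{X×Y}| = 9.


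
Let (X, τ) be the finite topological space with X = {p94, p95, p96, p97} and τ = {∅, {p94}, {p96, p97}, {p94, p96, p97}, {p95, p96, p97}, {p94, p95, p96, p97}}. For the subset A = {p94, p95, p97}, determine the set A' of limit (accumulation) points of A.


A' = {p95, p96}

For each x ∈ X, list the open sets U ∈ τ with x ∈ U, then check whether U ∩ (A ∖ {x}) ≠ ∅ for every such U.
  x = p94: open {p94} ∋ x has {p94} ∩ (A ∖ {p94}) = ∅, so x is NOT a limit point.
  x = p95: opens ∋ x are {p95, p96, p97}, {p94, p95, p96, p97}; each meets A ∖ {p95}, so x IS a limit point.
  x = p96: opens ∋ x are {p96, p97}, {p94, p96, p97}, {p95, p96, p97}, {p94, p95, p96, p97}; each meets A ∖ {p96}, so x IS a limit point.
  x = p97: open {p96, p97} ∋ x has {p96, p97} ∩ (A ∖ {p97}) = ∅, so x is NOT a limit point.
Collecting: A' = {p95, p96}.


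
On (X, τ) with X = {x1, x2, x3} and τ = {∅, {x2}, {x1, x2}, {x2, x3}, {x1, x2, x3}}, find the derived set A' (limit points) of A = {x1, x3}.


A' = ∅

For each x ∈ X, list the open sets U ∈ τ with x ∈ U, then check whether U ∩ (A ∖ {x}) ≠ ∅ for every such U.
  x = x1: open {x1, x2} ∋ x has {x1, x2} ∩ (A ∖ {x1}) = ∅, so x is NOT a limit point.
  x = x2: open {x2} ∋ x has {x2} ∩ (A ∖ {x2}) = ∅, so x is NOT a limit point.
  x = x3: open {x2, x3} ∋ x has {x2, x3} ∩ (A ∖ {x3}) = ∅, so x is NOT a limit point.
Collecting: A' = ∅.


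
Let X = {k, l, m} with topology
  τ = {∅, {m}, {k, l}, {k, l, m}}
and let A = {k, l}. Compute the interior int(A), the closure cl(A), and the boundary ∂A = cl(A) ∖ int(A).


int(A) = {k, l}, cl(A) = {k, l}, ∂A = ∅.

Closed sets in (X, τ) are complements of opens:
  closed(X, τ) = {∅, {m}, {k, l}, {k, l, m}}.
int(A) = ⋃ {U ∈ τ : U ⊆ A}. Opens contained in A: ∅, {k, l}.
Taking the union of these: int(A) = {k, l}.
cl(A) = ⋂ {C closed : A ⊆ C}. Closed sets containing A: {k, l}, {k, l, m}.
Intersecting these: cl(A) = {k, l}.
∂A = cl(A) ∖ int(A) = {k, l} ∖ {k, l} = ∅.


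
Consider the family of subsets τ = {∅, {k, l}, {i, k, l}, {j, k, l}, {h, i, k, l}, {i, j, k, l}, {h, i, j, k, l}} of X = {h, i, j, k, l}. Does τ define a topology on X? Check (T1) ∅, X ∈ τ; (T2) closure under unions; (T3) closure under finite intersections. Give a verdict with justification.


τ IS a topology on X.

Axiom (T1): ∅ ∈ τ? Yes; X ∈ τ? Yes.
Axiom (T2/T3): check pairwise unions and intersections of members of τ.
All pairwise intersections and unions checked — each lies in τ. Therefore τ satisfies (T1), (T2), (T3): it IS a topology on X.


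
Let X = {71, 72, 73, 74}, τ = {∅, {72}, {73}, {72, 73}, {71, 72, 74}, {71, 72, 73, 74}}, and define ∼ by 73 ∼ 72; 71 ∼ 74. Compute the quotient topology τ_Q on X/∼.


X/∼ = {[71=74], [72=73]}; |τ_Q| = 3.

Equivalence classes: [71=74], [72=73].
Quotient map π: X → X/∼ sends 71 ↦ [71=74], 72 ↦ [72=73], 73 ↦ [72=73], 74 ↦ [71=74].
For each subset V ⊆ X/∼, compute π^{-1}(V) ⊆ X and check whether π^{-1}(V) ∈ τ. V is open in τ_Q iff π^{-1}(V) ∈ τ.
  V = {}: π^{-1}(V) = ∅ ∈ τ ✓.
  V = {[71=74]}: π^{-1}(V) = {71, 74} ∉ τ ✗.
  V = {[72=73]}: π^{-1}(V) = {72, 73} ∈ τ ✓.
  V = {[71=74], [72=73]}: π^{-1}(V) = {71, 72, 73, 74} ∈ τ ✓.
Open sets in the quotient: τ_Q = {{}, {[72=73]}, {[71=74], [72=73]}} (3 elements).


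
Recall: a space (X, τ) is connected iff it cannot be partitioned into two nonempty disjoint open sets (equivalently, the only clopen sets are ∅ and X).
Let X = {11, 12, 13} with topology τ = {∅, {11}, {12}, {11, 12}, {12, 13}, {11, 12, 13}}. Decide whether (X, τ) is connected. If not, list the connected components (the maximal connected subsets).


(X, τ) is disconnected; components = [{11}, {12, 13}].

Find clopen sets (U ∈ τ with X ∖ U ∈ τ):
  U = ∅, X ∖ U = {11, 12, 13} — both open, so U is clopen.
  U = {11}, X ∖ U = {12, 13} — both open, so U is clopen.
  U = {12, 13}, X ∖ U = {11} — both open, so U is clopen.
  U = {11, 12, 13}, X ∖ U = ∅ — both open, so U is clopen.
Nontrivial clopen(s) exist: e.g. {11}. So (X, τ) is disconnected.
Compute connected components by grouping points that agree on all clopens:
  component: {11}
  component: {12, 13}


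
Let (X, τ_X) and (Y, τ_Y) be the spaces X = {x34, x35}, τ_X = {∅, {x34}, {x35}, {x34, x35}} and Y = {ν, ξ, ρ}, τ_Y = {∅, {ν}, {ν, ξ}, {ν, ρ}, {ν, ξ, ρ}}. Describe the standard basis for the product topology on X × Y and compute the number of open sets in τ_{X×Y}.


Basis B = {∅ × ∅, {x34} × {ν}, {x35} × {ν}, {x34} × {ν, ξ}, {x34} × {ν, ρ}, {x34, x35} × {ν}, {x35} × {ν, ξ}, {x35} × {ν, ρ}, {x34} × {ν, ξ, ρ}, {x35} × {ν, ξ, ρ}, {x34, x35} × {ν, ξ}, {x34, x35} × {ν, ρ}, {x34, x35} × {ν, ξ, ρ}}; |τ_{X×Y}| = 25.

Enumerate products U × V with U ∈ τ_X, V ∈ τ_Y (deduplicated):
  ∅ × ∅ = {} (∅)
  {x34} × {ν} = {(x34,ν)}
  {x35} × {ν} = {(x35,ν)}
  {x34} × {ν, ξ} = {(x34,ν), (x34,ξ)}
  {x34} × {ν, ρ} = {(x34,ν), (x34,ρ)}
  {x34, x35} × {ν} = {(x34,ν), (x35,ν)}
  {x35} × {ν, ξ} = {(x35,ν), (x35,ξ)}
  {x35} × {ν, ρ} = {(x35,ν), (x35,ρ)}
  {x34} × {ν, ξ, ρ} = {(x34,ν), (x34,ξ), (x34,ρ)}
  {x35} × {ν, ξ, ρ} = {(x35,ν), (x35,ξ), (x35,ρ)}
  {x34, x35} × {ν, ξ} = {(x34,ν), (x34,ξ), (x35,ν), (x35,ξ)}
  {x34, x35} × {ν, ρ} = {(x34,ν), (x34,ρ), (x35,ν), (x35,ρ)}
  {x34, x35} × {ν, ξ, ρ} = {(x34,ν), (x34,ξ), (x34,ρ), (x35,ν), (x35,ξ), (x35,ρ)}
These 13 distinct sets form the basis B.
Close under arbitrary unions to get τ_{X×Y}; counting gives |τ_{X×Y}| = 25.


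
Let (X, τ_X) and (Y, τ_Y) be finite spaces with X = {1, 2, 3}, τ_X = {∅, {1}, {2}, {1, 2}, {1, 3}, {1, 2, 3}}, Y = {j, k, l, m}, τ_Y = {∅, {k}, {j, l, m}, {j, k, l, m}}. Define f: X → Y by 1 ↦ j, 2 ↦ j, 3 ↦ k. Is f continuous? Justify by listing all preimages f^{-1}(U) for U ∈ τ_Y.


f is NOT continuous.

Compute f^{-1}(U) for each U ∈ τ_Y:
  U = ∅: f^{-1}(U) = ∅ ∈ τ_X ✓.
  U = {k}: f^{-1}(U) = {3} ∉ τ_X ✗.
  U = {j, l, m}: f^{-1}(U) = {1, 2} ∈ τ_X ✓.
  U = {j, k, l, m}: f^{-1}(U) = {1, 2, 3} ∈ τ_X ✓.
Found U = {k} with f^{-1}(U) = {3} not in τ_X. Therefore f is NOT continuous.


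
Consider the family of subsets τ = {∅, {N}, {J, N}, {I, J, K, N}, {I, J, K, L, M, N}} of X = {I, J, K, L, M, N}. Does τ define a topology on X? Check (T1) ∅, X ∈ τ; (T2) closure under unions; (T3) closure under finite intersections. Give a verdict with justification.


τ IS a topology on X.

Axiom (T1): ∅ ∈ τ? Yes; X ∈ τ? Yes.
Axiom (T2/T3): check pairwise unions and intersections of members of τ.
All pairwise intersections and unions checked — each lies in τ. Therefore τ satisfies (T1), (T2), (T3): it IS a topology on X.


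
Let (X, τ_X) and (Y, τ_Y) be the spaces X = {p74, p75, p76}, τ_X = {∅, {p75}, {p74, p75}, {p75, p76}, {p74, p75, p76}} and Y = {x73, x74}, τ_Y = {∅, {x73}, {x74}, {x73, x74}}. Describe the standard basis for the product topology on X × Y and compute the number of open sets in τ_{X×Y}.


Basis B = {∅ × ∅, {p75} × {x73}, {p75} × {x74}, {p74, p75} × {x73}, {p74, p75} × {x74}, {p75} × {x73, x74}, {p75, p76} × {x73}, {p75, p76} × {x74}, {p74, p75, p76} × {x73}, {p74, p75, p76} × {x74}, {p74, p75} × {x73, x74}, {p75, p76} × {x73, x74}, {p74, p75, p76} × {x73, x74}}; |τ_{X×Y}| = 25.

Enumerate products U × V with U ∈ τ_X, V ∈ τ_Y (deduplicated):
  ∅ × ∅ = {} (∅)
  {p75} × {x73} = {(p75,x73)}
  {p75} × {x74} = {(p75,x74)}
  {p74, p75} × {x73} = {(p74,x73), (p75,x73)}
  {p74, p75} × {x74} = {(p74,x74), (p75,x74)}
  {p75} × {x73, x74} = {(p75,x73), (p75,x74)}
  {p75, p76} × {x73} = {(p75,x73), (p76,x73)}
  {p75, p76} × {x74} = {(p75,x74), (p76,x74)}
  {p74, p75, p76} × {x73} = {(p74,x73), (p75,x73), (p76,x73)}
  {p74, p75, p76} × {x74} = {(p74,x74), (p75,x74), (p76,x74)}
  {p74, p75} × {x73, x74} = {(p74,x73), (p74,x74), (p75,x73), (p75,x74)}
  {p75, p76} × {x73, x74} = {(p75,x73), (p75,x74), (p76,x73), (p76,x74)}
  {p74, p75, p76} × {x73, x74} = {(p74,x73), (p74,x74), (p75,x73), (p75,x74), (p76,x73), (p76,x74)}
These 13 distinct sets form the basis B.
Close under arbitrary unions to get τ_{X×Y}; counting gives |τ_{X×Y}| = 25.


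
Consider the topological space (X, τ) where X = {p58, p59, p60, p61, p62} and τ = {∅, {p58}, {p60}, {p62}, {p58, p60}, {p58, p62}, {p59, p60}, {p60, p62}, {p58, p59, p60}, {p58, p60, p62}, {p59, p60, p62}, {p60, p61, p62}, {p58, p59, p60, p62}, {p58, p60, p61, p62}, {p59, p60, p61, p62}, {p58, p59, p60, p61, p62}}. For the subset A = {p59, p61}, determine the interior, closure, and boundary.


int(A) = ∅, cl(A) = {p59, p61}, ∂A = {p59, p61}.

Closed sets in (X, τ) are complements of opens:
  closed(X, τ) = {∅, {p58}, {p59}, {p61}, {p58, p59}, {p58, p61}, {p59, p61}, {p61, p62}, {p58, p59, p61}, {p58, p61, p62}, {p59, p60, p61}, {p59, p61, p62}, {p58, p59, p60, p61}, {p58, p59, p61, p62}, {p59, p60, p61, p62}, {p58, p59, p60, p61, p62}}.
int(A) = ⋃ {U ∈ τ : U ⊆ A}. Opens contained in A: ∅.
Taking the union of these: int(A) = ∅.
cl(A) = ⋂ {C closed : A ⊆ C}. Closed sets containing A: {p59, p61}, {p58, p59, p61}, {p59, p60, p61}, {p59, p61, p62}, {p58, p59, p60, p61}, {p58, p59, p61, p62}, {p59, p60, p61, p62}, {p58, p59, p60, p61, p62}.
Intersecting these: cl(A) = {p59, p61}.
∂A = cl(A) ∖ int(A) = {p59, p61} ∖ ∅ = {p59, p61}.


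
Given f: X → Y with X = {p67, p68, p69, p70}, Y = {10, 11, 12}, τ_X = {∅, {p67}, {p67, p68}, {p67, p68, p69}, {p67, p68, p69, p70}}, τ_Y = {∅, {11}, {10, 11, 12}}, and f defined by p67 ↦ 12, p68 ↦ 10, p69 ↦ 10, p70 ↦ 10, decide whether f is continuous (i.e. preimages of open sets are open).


f IS continuous.

Compute f^{-1}(U) for each U ∈ τ_Y:
  U = ∅: f^{-1}(U) = ∅ ∈ τ_X ✓.
  U = {11}: f^{-1}(U) = ∅ ∈ τ_X ✓.
  U = {10, 11, 12}: f^{-1}(U) = {p67, p68, p69, p70} ∈ τ_X ✓.
Every preimage lies in τ_X, so f IS continuous.


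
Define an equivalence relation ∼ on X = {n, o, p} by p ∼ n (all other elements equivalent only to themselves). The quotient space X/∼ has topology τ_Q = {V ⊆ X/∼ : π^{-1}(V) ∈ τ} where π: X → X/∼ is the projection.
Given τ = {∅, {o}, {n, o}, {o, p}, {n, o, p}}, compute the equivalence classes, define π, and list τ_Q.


X/∼ = {[n=p], [o]}; |τ_Q| = 3.

Equivalence classes: [n=p], [o].
Quotient map π: X → X/∼ sends n ↦ [n=p], o ↦ [o], p ↦ [n=p].
For each subset V ⊆ X/∼, compute π^{-1}(V) ⊆ X and check whether π^{-1}(V) ∈ τ. V is open in τ_Q iff π^{-1}(V) ∈ τ.
  V = {}: π^{-1}(V) = ∅ ∈ τ ✓.
  V = {[n=p]}: π^{-1}(V) = {n, p} ∉ τ ✗.
  V = {[o]}: π^{-1}(V) = {o} ∈ τ ✓.
  V = {[n=p], [o]}: π^{-1}(V) = {n, o, p} ∈ τ ✓.
Open sets in the quotient: τ_Q = {{}, {[o]}, {[n=p], [o]}} (3 elements).


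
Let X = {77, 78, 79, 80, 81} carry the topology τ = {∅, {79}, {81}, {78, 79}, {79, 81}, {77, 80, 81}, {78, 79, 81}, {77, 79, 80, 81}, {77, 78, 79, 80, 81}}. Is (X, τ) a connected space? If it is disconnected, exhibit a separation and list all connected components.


(X, τ) is disconnected; components = [{78, 79}, {77, 80, 81}].

Find clopen sets (U ∈ τ with X ∖ U ∈ τ):
  U = ∅, X ∖ U = {77, 78, 79, 80, 81} — both open, so U is clopen.
  U = {78, 79}, X ∖ U = {77, 80, 81} — both open, so U is clopen.
  U = {77, 80, 81}, X ∖ U = {78, 79} — both open, so U is clopen.
  U = {77, 78, 79, 80, 81}, X ∖ U = ∅ — both open, so U is clopen.
Nontrivial clopen(s) exist: e.g. {78, 79}. So (X, τ) is disconnected.
Compute connected components by grouping points that agree on all clopens:
  component: {78, 79}
  component: {77, 80, 81}


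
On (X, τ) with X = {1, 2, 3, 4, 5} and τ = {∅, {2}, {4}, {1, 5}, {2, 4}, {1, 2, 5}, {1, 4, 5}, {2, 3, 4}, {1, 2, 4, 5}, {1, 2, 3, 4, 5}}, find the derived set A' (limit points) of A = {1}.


A' = {5}

For each x ∈ X, list the open sets U ∈ τ with x ∈ U, then check whether U ∩ (A ∖ {x}) ≠ ∅ for every such U.
  x = 1: open {1, 5} ∋ x has {1, 5} ∩ (A ∖ {1}) = ∅, so x is NOT a limit point.
  x = 2: open {2} ∋ x has {2} ∩ (A ∖ {2}) = ∅, so x is NOT a limit point.
  x = 3: open {2, 3, 4} ∋ x has {2, 3, 4} ∩ (A ∖ {3}) = ∅, so x is NOT a limit point.
  x = 4: open {4} ∋ x has {4} ∩ (A ∖ {4}) = ∅, so x is NOT a limit point.
  x = 5: opens ∋ x are {1, 5}, {1, 2, 5}, {1, 4, 5}, {1, 2, 4, 5}, {1, 2, 3, 4, 5}; each meets A ∖ {5}, so x IS a limit point.
Collecting: A' = {5}.


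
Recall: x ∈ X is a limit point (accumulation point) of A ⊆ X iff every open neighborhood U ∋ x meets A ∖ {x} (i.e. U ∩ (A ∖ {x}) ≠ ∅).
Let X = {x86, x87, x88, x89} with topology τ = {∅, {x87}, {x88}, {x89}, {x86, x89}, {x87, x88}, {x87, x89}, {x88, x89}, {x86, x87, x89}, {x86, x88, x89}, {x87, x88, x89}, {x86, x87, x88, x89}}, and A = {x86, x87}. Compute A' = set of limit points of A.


A' = ∅

For each x ∈ X, list the open sets U ∈ τ with x ∈ U, then check whether U ∩ (A ∖ {x}) ≠ ∅ for every such U.
  x = x86: open {x86, x89} ∋ x has {x86, x89} ∩ (A ∖ {x86}) = ∅, so x is NOT a limit point.
  x = x87: open {x87} ∋ x has {x87} ∩ (A ∖ {x87}) = ∅, so x is NOT a limit point.
  x = x88: open {x88} ∋ x has {x88} ∩ (A ∖ {x88}) = ∅, so x is NOT a limit point.
  x = x89: open {x89} ∋ x has {x89} ∩ (A ∖ {x89}) = ∅, so x is NOT a limit point.
Collecting: A' = ∅.
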